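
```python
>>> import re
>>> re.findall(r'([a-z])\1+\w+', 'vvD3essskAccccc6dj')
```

['v']

After group 1 captures some text, `\1` only succeeds where that same text appears again.
Walking the string: at [0:18] match 'vvD3essskAccccc6dj', group 1 = 'v'.
One capturing group, so `findall` returns just the captured substring from the one match — 1 in all.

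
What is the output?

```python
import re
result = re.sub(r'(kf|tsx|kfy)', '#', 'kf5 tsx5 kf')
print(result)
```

Every occurrence is swapped for '#'.

#5 #5 #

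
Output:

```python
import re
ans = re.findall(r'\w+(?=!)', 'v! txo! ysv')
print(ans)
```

The lookaround is zero-width — it requires the adjacent text to match without consuming it, so the asserted text isn't part of the match.
`findall` yields the raw match text (2 of them) because the pattern has no groups.

['v', 'txo']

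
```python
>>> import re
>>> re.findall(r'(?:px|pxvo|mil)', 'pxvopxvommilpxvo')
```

['px', 'px', 'mil', 'px']

Branches in `(...|...)` are attempted left-to-right; the first branch that allows the whole pattern to succeed is taken.
Walking the string: at [0:2] → 'px'; at [4:6] → 'px'; at [9:12] → 'mil'; at [12:14] → 'px'.
`findall` yields the raw match text (4 of them) because the pattern has no groups.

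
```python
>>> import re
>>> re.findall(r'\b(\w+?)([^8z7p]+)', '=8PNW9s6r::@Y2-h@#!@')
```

Pattern: a word boundary (`\b`, zero-width); then one or more of a word character (lazy) (captured); then one or more of any character except [8z7p] (captured).
Walking the string: at [1:20] match '8PNW9s6r::@Y2-h@#!@', groups = ('8', 'PNW9s6r::@Y2-h@#!@').
`findall` packs the 2 group values into a tuple for every match.

[('8', 'PNW9s6r::@Y2-h@#!@')]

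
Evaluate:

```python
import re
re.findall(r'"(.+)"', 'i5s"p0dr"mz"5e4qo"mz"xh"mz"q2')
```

['p0dr"mz"5e4qo"mz"xh"mz']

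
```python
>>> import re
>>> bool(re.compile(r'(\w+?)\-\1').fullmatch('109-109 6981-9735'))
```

`\1` has to match the exact text group 1 already captured.
`fullmatch` succeeds only if the pattern covers the string from start to end.
Here the string isn't matched end-to-end, so the call returns None, and `bool(None)` is False.

False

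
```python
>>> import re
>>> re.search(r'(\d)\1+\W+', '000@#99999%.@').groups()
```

('0',)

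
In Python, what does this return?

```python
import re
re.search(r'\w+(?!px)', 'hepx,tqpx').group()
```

'hepx'

The negative lookahead/lookbehind blocks any match where the forbidden context is present.
`search` walks the string left to right and returns the first match it finds.
The match spans [0:4] → 'hepx'.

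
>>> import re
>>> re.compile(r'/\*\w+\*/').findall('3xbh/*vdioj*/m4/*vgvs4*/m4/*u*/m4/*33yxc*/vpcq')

['/*vdioj*/', '/*vgvs4*/', '/*u*/', '/*33yxc*/']

Walking the string: at [4:13] → '/*vdioj*/'; at [15:24] → '/*vgvs4*/'; at [26:31] → '/*u*/'; at [33:42] → '/*33yxc*/'.
`findall` yields the raw match text (4 of them) because the pattern has no groups.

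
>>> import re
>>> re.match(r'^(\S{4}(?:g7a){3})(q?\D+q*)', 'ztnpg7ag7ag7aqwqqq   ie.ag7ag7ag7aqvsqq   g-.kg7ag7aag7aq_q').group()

This matches anchored at the start of the string; then exactly 4 of a non-whitespace character, then the literal 'g7a' repeated 3 times (captured); then optionally the literal 'q', then one or more of a non-digit, then zero or more of the literal 'q' (captured).
`match` is anchored at position 0; if the pattern doesn't fit there, it returns None.
The match spans [0:26] → 'ztnpg7ag7ag7aqwqqq   ie.ag'.
Captured: group 1 = 'ztnpg7ag7ag7a', group 2 = 'qwqqq   ie.ag'.

'ztnpg7ag7ag7aqwqqq   ie.ag'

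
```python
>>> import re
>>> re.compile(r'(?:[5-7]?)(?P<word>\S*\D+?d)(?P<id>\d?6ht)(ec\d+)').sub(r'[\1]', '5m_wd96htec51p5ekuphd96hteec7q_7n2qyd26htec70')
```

'[m_wd96htec51p5ekuphd96hteec7q_7n2qyd]'

`\1` in the replacement pulls in group 1's text for each match.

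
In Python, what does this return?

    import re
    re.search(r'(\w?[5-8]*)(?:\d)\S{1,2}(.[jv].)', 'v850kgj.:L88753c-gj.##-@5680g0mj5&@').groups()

('v85', 'gj.')

This matches optionally a word character, then zero or more of a character in [5-8] (captured); then a digit (non-capturing group); then 1 to 2 of a non-whitespace character; then any character, then one of [jv], then any character (captured).
`search` walks the string left to right and returns the first match it finds.
The match spans [0:8] → 'v850kgj.'.
Captured: group 1 = 'v85', group 2 = 'gj.'.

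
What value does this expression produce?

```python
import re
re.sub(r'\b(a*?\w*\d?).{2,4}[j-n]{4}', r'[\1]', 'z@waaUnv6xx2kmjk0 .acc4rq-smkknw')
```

The pattern matches a word boundary (`\b`, zero-width); then zero or more of a literal 'a' (lazy), then zero or more of a word character, then optionally a digit (captured); then 2 to 4 of any character, then exactly 4 of a character in [j-n].
Matches: at [2:16] → 'waaUnv6xx2kmjk'; at [19:31] → 'acc4rq-smkkn'.
Each match is replaced using the text its own group 1 captured.

'z@[waaUnv6x]0 .[acc4rq]w'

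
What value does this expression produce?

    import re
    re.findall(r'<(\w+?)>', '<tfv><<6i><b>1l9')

Scanning left to right: at [0:5] match '<tfv>', group 1 = 'tfv'; at [6:10] match '<6i>', group 1 = '6i'; at [10:13] match '<b>', group 1 = 'b'.
`findall` collects group 1 from each match (3 total).

['tfv', '6i', 'b']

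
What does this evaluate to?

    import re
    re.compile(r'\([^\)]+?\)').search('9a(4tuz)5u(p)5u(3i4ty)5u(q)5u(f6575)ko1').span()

(2, 8)

`re.search` tries every starting position until one works.
The match spans [2:8] → '(4tuz)'.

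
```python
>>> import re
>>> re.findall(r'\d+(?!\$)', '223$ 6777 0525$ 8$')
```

['22', '6777', '052']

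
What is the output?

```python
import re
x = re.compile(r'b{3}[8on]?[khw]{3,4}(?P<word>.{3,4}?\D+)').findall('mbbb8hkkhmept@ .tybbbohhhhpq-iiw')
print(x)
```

This matches exactly 3 of a literal 'b', then optionally one of [8on], then 3 to 4 of one of [khw]; then 3 to 4 of any character (lazy), then one or more of a non-digit (captured as 'word').
Walking the string: at [1:32] match 'bbb8hkkhmept@ .tybbbohhhhpq-iiw', group 1 = 'mept@ .tybbbohhhhpq-iiw'.
Because there's exactly one group, `findall` drops the full match and keeps group 1 from the one hit.

['mept@ .tybbbohhhhpq-iiw']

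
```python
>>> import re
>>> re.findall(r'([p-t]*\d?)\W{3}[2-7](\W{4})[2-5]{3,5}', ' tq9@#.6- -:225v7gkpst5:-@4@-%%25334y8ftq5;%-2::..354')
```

This matches zero or more of a character in [p-t], then optionally a digit (captured); then exactly 3 of a non-word character, then a character in [2-7]; then exactly 4 of a non-word character (captured); then 3 to 5 of a character in [2-5].
With 2 capturing groups, `findall` returns a 2-tuple per match.

[('tq9', '- -:'), ('pst5', '@-%%'), ('tq5', '::..')]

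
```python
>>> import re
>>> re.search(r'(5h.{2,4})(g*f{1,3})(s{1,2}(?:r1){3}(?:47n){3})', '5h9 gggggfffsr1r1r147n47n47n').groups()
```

This matches the literal '5h', then 2 to 4 of any character (captured); then zero or more of the literal 'g', then 1 to 3 of a literal 'f' (captured); then 1 to 2 of a literal 's', then the literal 'r1' repeated 3 times, then the literal '47n' repeated 3 times (captured).
Unlike `match`, `search` isn't anchored — it looks for the pattern anywhere in the string.
The match spans [0:28] → '5h9 gggggfffsr1r1r147n47n47n'.
Captured: group 1 = '5h9 gg', group 2 = 'gggfff', group 3 = 'sr1r1r147n47n47n'.

('5h9 gg', 'gggfff', 'sr1r1r147n47n47n')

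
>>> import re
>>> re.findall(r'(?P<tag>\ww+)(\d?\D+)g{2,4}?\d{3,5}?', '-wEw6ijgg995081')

[('Ew', '6ij')]

Pattern: a word character, then one or more of the literal 'w' (captured as 'tag'); then optionally a digit, then one or more of a non-digit (captured); then 2 to 4 of a literal 'g' (lazy), then 3 to 5 of a digit (lazy).
`findall` packs the 2 group values into a tuple for every match.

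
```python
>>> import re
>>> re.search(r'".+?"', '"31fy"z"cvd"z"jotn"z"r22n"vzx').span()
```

Lazy quantifiers expand one character at a time until the remainder of the pattern can match.
The match spans [0:6] → '"31fy"'.

(0, 6)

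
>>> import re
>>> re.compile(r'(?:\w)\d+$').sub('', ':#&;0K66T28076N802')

This matches a word character (non-capturing group); then one or more of a digit; then anchored at the end.
Matches: at [14:18] → 'N802'.
Every occurrence is swapped for ''.

':#&;0K66T28076'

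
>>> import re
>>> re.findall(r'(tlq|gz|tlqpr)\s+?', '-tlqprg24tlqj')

[]

`findall` collects group 1 from each match (0 total).
Nothing in the string satisfies the pattern, so the list is empty.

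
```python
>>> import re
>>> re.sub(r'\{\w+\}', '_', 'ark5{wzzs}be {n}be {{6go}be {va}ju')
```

Every occurrence is swapped for '_'.

'ark5_be _be {_be _ju'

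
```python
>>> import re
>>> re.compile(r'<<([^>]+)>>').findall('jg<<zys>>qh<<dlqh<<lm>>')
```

['zys', 'dlqh<<lm']

Because there's exactly one group, `findall` drops the full match and keeps group 1 from each hit.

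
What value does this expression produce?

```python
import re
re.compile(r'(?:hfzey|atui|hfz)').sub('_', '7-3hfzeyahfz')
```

Branches in `(...|...)` are attempted left-to-right; the first branch that allows the whole pattern to succeed is taken.
Matches: at [3:8] → 'hfzey'; at [9:12] → 'hfz'.
`sub` substitutes '_' at each match site.

'7-3_a_'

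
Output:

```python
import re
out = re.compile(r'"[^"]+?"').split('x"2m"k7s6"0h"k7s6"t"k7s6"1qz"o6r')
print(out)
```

Each match becomes a cut point; 5 segments remain.

['x', 'k7s6', 'k7s6', 'k7s6', 'o6r']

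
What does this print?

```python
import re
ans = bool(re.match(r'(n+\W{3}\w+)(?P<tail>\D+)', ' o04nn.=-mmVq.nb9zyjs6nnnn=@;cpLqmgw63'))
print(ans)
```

`re.match` won't scan ahead — the pattern has to work from the very first character.
Here the string doesn't start with a match, so the call returns None, and `bool(None)` is False.

False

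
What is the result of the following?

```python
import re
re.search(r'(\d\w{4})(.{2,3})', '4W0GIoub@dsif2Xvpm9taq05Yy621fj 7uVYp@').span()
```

(0, 8)

The pattern matches a digit, then exactly 4 of a word character (captured); then 2 to 3 of any character (captured).
The match spans [0:8] → '4W0GIoub'.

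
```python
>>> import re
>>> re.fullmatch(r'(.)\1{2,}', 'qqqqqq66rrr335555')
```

None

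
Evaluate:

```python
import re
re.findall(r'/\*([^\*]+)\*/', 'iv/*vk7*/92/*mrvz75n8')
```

['vk7']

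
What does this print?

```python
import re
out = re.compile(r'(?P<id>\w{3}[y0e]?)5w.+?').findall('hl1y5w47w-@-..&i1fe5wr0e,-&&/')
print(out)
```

['hl1y', 'i1fe']

This matches exactly 3 of a word character, then optionally one of [y0e] (captured as 'id'); then the literal '5w', then one or more of any character (lazy).
Because the quantifier is non-greedy, it stops expanding at the earliest point where the rest of the pattern can succeed.
Matches: at [0:7] match 'hl1y5w4', group 1 = 'hl1y'; at [15:22] match 'i1fe5wr', group 1 = 'i1fe'.
Because there's exactly one group, `findall` drops the full match and keeps group 1 from each hit.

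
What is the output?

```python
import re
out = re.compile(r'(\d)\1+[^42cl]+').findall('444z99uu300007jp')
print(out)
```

['4']

`\1` has to match the exact text group 1 already captured.
Because there's exactly one group, `findall` drops the full match and keeps group 1 from the one hit.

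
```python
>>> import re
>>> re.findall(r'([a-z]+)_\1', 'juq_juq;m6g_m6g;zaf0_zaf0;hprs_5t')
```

`\1` has to match the exact text group 1 already captured.
Walking the string: at [0:7] match 'juq_juq', group 1 = 'juq'.
`findall` collects group 1 from the one match (1 total).

['juq']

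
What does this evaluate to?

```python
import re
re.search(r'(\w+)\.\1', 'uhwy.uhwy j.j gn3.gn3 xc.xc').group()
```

After group 1 captures some text, `\1` only succeeds where that same text appears again.
`re.search` scans for the first position where the pattern succeeds.
The match spans [0:9] → 'uhwy.uhwy'.
Captured: group 1 = 'uhwy'.

'uhwy.uhwy'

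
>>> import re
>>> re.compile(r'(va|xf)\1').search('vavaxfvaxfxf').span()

(0, 4)

`\1` has to match the exact text group 1 already captured.
Unlike `match`, `search` isn't anchored — it looks for the pattern anywhere in the string.
The match spans [0:4] → 'vava'.
Captured: group 1 = 'va'.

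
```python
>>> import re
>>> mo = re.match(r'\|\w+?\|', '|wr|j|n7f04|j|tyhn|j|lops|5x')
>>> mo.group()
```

`re.match` won't scan ahead — the pattern has to work from the very first character.
The match spans [0:4] → '|wr|'.

'|wr|'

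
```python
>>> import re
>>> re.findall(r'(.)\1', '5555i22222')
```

['5', '5', '2', '2']

After group 1 captures some text, `\1` only succeeds where that same text appears again.
One capturing group, so `findall` returns just the captured substring from each match — 4 in all.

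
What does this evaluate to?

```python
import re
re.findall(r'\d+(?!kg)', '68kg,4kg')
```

A negative assertion filters positions out without eating any characters.
Matches: at [0:1] → '6'.
With no groups in the pattern, `findall` gives back each whole match — 1 here.

['6']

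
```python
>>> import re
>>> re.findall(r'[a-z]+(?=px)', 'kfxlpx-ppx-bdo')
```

['kfxl', 'p']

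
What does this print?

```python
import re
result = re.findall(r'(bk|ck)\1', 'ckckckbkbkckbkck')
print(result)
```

['ck', 'bk']

After group 1 captures some text, `\1` only succeeds where that same text appears again.
Because there's exactly one group, `findall` drops the full match and keeps group 1 from each hit.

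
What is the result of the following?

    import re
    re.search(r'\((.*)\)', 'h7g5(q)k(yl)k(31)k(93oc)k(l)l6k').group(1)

'q)k(yl)k(31)k(93oc)k(l'

The match spans [4:28] → '(q)k(yl)k(31)k(93oc)k(l)'.
Captured: group 1 = 'q)k(yl)k(31)k(93oc)k(l'.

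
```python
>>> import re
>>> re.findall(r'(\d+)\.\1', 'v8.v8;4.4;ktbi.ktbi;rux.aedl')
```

['4']

The backreference `\1` re-matches whatever the first group consumed, character for character.
Scanning left to right: at [6:9] match '4.4', group 1 = '4'.
Because there's exactly one group, `findall` drops the full match and keeps group 1 from the one hit.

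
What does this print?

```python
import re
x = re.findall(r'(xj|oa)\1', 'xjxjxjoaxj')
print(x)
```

A backreference is literal: `\1` must see the identical characters the first group matched.
Matches: at [0:4] match 'xjxj', group 1 = 'xj'.
`findall` collects group 1 from the one match (1 total).

['xj']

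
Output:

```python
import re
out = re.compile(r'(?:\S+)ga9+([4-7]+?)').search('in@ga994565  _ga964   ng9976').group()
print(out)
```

in@ga994

Pattern: one or more of a non-whitespace character (non-capturing group); then the literal 'ga', then one or more of a literal '9'; then one or more of a character in [4-7] (lazy) (captured).
A non-greedy quantifier consumes as few characters as it can — just enough that the remainder of the pattern still matches from where it stops; whatever follows it matches normally.
Unlike `match`, `search` isn't anchored — it looks for the pattern anywhere in the string.
The match spans [0:8] → 'in@ga994'.
Captured: group 1 = '4'.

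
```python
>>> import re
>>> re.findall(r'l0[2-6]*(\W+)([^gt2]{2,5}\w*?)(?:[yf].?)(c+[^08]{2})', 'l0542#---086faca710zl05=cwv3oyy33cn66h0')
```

[('#---', '086', 'ca7')]

Pattern: the literal 'l0', then zero or more of a character in [2-6]; then one or more of a non-word character (captured); then 2 to 5 of any character except [gt2], then zero or more of a word character (lazy) (captured); then one of [yf], then optionally any character (non-capturing group); then one or more of a literal 'c', then exactly 2 of any character except [08] (captured).
Matches: at [0:17] match 'l0542#---086faca7', groups = ('#---', '086', 'ca7').
With 3 capturing groups, `findall` returns a 3-tuple per match.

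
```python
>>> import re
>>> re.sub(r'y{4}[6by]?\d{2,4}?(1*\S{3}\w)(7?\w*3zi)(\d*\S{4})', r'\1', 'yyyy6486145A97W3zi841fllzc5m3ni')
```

The pattern matches exactly 4 of the literal 'y', then optionally one of [6by], then 2 to 4 of a digit (lazy); then zero or more of a literal '1', then exactly 3 of a non-whitespace character, then a word character (captured); then optionally the literal '7', then zero or more of a word character, then the literal '3zi' (captured); then zero or more of a digit, then exactly 4 of a non-whitespace character (captured).
Matches: at [0:25] → 'yyyy6486145A97W3zi841fllz'.
`\1` in the replacement pulls in group 1's text for each match.

'6145c5m3ni'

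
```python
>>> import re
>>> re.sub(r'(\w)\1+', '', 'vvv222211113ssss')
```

'3'

`\1` is not a pattern — it's the concrete string captured by group 1, re-applied verbatim.
Matches: at [0:3] → 'vvv'; at [3:7] → '2222'; at [7:11] → '1111'; at [12:16] → 'ssss'.
Every occurrence is swapped for ''.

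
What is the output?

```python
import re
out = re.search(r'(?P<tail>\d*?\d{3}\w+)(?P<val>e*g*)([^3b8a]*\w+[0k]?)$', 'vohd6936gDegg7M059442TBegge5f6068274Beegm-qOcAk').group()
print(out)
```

6936gDegg7M059442TBegge5f6068274Beegm-qOcAk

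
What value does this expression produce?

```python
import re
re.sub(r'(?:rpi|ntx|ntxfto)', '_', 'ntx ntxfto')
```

'_ _fto'

The regex engine tests alternatives in the order written; an earlier branch that matches wins even if a later one would match more.
Matches: at [0:3] → 'ntx'; at [4:7] → 'ntx'.
Every occurrence is swapped for '_'.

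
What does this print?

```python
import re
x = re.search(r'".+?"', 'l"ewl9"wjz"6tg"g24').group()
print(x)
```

"ewl9"

Lazy quantifiers expand one character at a time until the remainder of the pattern can match.
`re.search` scans for the first position where the pattern succeeds.
The match spans [1:7] → '"ewl9"'.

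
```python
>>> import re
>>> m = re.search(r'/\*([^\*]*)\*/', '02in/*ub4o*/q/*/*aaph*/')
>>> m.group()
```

The match spans [4:12] → '/*ub4o*/'.

'/*ub4o*/'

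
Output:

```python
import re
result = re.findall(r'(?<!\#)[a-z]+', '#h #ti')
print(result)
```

['i']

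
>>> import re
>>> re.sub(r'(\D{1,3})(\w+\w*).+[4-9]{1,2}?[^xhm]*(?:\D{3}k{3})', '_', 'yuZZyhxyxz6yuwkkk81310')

'_81310'

This matches 1 to 3 of a non-digit (captured); then one or more of a word character, then zero or more of a word character (captured); then one or more of any character, then 1 to 2 of a character in [4-9] (lazy), then zero or more of any character except [xhm]; then exactly 3 of a non-digit, then exactly 3 of the literal 'k' (non-capturing group).
Matches: at [0:17] → 'yuZZyhxyxz6yuwkkk'.
Every occurrence is swapped for '_'.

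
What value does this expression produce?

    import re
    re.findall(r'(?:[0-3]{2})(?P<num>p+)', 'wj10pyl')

This matches exactly 2 of a character in [0-3] (non-capturing group); then one or more of a literal 'p' (captured as 'num').
Scanning left to right: at [2:5] match '10p', group 1 = 'p'.
Because there's exactly one group, `findall` drops the full match and keeps group 1 from the one hit.

['p']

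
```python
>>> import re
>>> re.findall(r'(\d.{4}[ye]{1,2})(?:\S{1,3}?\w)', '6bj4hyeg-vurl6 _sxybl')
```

['6bj4hye', '6 _sxy']

The pattern matches a digit, then exactly 4 of any character, then 1 to 2 of one of [ye] (captured); then 1 to 3 of a non-whitespace character (lazy), then a word character (non-capturing group).
Scanning left to right: at [0:10] match '6bj4hyeg-v', group 1 = '6bj4hye'; at [13:21] match '6 _sxybl', group 1 = '6 _sxy'.
One capturing group, so `findall` returns just the captured substring from each match — 2 in all.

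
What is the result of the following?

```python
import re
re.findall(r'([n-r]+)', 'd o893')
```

['o']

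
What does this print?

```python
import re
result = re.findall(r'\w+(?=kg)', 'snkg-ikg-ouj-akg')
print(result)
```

The `(?=…)`/`(?<=…)` assertion just peeks at neighbouring text; it doesn't advance the match position.
Matches: at [0:2] → 'sn'; at [5:6] → 'i'; at [13:14] → 'a'.
No capturing groups, so `findall` returns the 3 full match strings.

['sn', 'i', 'a']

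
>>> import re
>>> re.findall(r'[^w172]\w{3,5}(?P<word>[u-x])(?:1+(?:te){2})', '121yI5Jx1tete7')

['x']

Pattern: any character except [w172], then 3 to 5 of a word character; then a character in [u-x] (captured as 'word'); then one or more of a literal '1', then the literal 'te' repeated 2 times (non-capturing group).
Matches: at [3:13] match 'yI5Jx1tete', group 1 = 'x'.
With a single group, `findall` returns only what that group captured — 1 item.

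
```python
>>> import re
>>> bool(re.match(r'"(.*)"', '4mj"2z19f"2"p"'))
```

`match` is anchored at position 0; if the pattern doesn't fit there, it returns None.
Here position 0 doesn't satisfy it, so the call returns None, and `bool(None)` is False.

False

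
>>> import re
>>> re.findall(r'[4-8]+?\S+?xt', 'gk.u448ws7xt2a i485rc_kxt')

Pattern: one or more of a character in [4-8] (lazy); then one or more of a non-whitespace character (lazy), then the literal 'xt'.
`findall` yields the raw match text (2 of them) because the pattern has no groups.

['448ws7xt', '485rc_kxt']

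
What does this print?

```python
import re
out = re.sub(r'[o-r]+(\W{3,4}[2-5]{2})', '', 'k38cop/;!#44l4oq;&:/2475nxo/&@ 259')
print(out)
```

Each match is replaced by ''.

k38cl475nx9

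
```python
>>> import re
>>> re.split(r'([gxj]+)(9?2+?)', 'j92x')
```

['', 'j', '92', 'x']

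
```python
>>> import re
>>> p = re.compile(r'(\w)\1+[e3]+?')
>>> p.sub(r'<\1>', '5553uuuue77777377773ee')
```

'<5><u><7><7>ee'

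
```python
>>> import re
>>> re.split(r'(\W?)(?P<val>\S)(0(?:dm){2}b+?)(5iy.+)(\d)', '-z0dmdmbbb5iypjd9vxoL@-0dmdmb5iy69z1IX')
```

['', '-', 'z', '0dmdmbbb', '5iypjd9vxoL@-0dmdmb5iy69z', '1', 'IX']

Pattern: optionally a non-word character (captured); then a non-whitespace character (captured as 'val'); then a literal '0', then the literal 'dm' repeated 2 times, then one or more of the literal 'b' (lazy) (captured); then the literal '5iy', then one or more of any character (captured); then a digit (captured).
Matches to split on: at [0:36] → '-z0dmdmbbb5iypjd9vxoL@-0dmdmb5iy69z1'.
`re.split` interleaves the captured-group text with the surrounding fragments.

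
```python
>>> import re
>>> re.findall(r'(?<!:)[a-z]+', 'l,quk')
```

Because the assertion is negative and zero-width, positions next to the forbidden text are skipped.
Walking the string: at [0:1] → 'l'; at [2:5] → 'quk'.
With no groups in the pattern, `findall` gives back each whole match — 2 here.

['l', 'quk']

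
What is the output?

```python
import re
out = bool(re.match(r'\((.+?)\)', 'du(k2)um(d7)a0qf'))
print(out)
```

False

`re.match` won't scan ahead — the pattern has to work from the very first character.
Here the pattern fails at index 0, so the call returns None, and `bool(None)` is False.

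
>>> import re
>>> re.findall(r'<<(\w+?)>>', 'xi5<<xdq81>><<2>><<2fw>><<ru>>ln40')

Scanning left to right: at [3:12] match '<<xdq81>>', group 1 = 'xdq81'; at [12:17] match '<<2>>', group 1 = '2'; at [17:24] match '<<2fw>>', group 1 = '2fw'; at [24:30] match '<<ru>>', group 1 = 'ru'.
One capturing group, so `findall` returns just the captured substring from each match — 4 in all.

['xdq81', '2', '2fw', 'ru']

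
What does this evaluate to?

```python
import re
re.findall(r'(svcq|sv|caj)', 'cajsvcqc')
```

['caj', 'svcq']

The regex engine tests alternatives in the order written; an earlier branch that matches wins even if a later one would match more.
One capturing group, so `findall` returns just the captured substring from each match — 2 in all.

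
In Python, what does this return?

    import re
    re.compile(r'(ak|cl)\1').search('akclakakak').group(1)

After group 1 captures some text, `\1` only succeeds where that same text appears again.
`re.search` tries every starting position until one works.
The match spans [4:8] → 'akak'.
Captured: group 1 = 'ak'.

'ak'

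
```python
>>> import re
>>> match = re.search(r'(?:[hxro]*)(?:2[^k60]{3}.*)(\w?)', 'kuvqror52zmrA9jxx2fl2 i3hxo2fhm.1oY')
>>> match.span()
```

The match spans [8:35] → '2zmrA9jxx2fl2 i3hxo2fhm.1oY'.

(8, 35)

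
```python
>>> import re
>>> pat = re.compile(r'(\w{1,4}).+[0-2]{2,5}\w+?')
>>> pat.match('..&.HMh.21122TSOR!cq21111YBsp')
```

Pattern: 1 to 4 of a word character (captured); then one or more of any character; then 2 to 5 of a character in [0-2], then one or more of a word character (lazy).
`re.match` won't scan ahead — the pattern has to work from the very first character.
Here the pattern fails at index 0, so the call returns None.

None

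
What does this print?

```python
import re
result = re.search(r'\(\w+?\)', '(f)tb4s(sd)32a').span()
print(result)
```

(0, 3)

`re.search` tries every starting position until one works.
The match spans [0:3] → '(f)'.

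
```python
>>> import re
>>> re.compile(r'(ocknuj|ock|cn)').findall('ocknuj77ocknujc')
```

['ocknuj', 'ocknuj']

`|` is ordered: at each position the engine commits to the first alternative that works.
Walking the string: at [0:6] match 'ocknuj', group 1 = 'ocknuj'; at [8:14] match 'ocknuj', group 1 = 'ocknuj'.
Because there's exactly one group, `findall` drops the full match and keeps group 1 from each hit.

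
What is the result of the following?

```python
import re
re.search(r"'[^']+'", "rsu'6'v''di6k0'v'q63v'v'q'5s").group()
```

"'6'"

`search` walks the string left to right and returns the first match it finds.
The match spans [3:6] → "'6'".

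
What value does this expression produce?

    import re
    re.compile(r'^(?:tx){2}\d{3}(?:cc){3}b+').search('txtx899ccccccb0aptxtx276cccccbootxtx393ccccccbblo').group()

'txtx899ccccccb'

Pattern: anchored at the start of the string; then the literal 'tx' repeated 2 times, then exactly 3 of a digit; then the literal 'cc' repeated 3 times, then one or more of the literal 'b'.
`search` walks the string left to right and returns the first match it finds.
The match spans [0:14] → 'txtx899ccccccb'.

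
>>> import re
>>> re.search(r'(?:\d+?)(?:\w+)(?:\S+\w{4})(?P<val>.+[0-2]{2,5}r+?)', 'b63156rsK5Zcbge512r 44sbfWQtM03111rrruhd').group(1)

The pattern matches one or more of a digit (lazy) (non-capturing group); then one or more of a word character (non-capturing group); then one or more of a non-whitespace character, then exactly 4 of a word character (non-capturing group); then one or more of any character, then 2 to 5 of a character in [0-2], then one or more of a literal 'r' (lazy) (captured as 'val').
`re.search` scans for the first position where the pattern succeeds.
The match spans [1:35] → '63156rsK5Zcbge512r 44sbfWQtM03111r'.
Captured: group 1 = ' 44sbfWQtM03111r'.

' 44sbfWQtM03111r'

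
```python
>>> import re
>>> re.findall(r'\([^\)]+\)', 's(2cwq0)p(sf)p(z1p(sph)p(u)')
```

Matches: at [1:8] → '(2cwq0)'; at [9:13] → '(sf)'; at [14:23] → '(z1p(sph)'; at [24:27] → '(u)'.
`findall` yields the raw match text (4 of them) because the pattern has no groups.

['(2cwq0)', '(sf)', '(z1p(sph)', '(u)']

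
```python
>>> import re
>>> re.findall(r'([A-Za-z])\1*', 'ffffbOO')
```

['f', 'b', 'O']

A backreference is literal: `\1` must see the identical characters the first group matched.
`findall` collects group 1 from each match (3 total).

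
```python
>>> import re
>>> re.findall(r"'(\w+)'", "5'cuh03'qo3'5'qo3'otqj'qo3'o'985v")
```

['cuh03', '5', 'otqj', 'o']

One capturing group, so `findall` returns just the captured substring from each match — 4 in all.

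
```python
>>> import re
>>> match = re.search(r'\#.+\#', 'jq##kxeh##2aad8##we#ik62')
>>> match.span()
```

(2, 20)

`search` walks the string left to right and returns the first match it finds.
The match spans [2:20] → '##kxeh##2aad8##we#'.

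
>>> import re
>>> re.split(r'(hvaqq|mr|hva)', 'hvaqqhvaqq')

`|` is ordered: at each position the engine commits to the first alternative that works.
Matches to split on: at [0:5] → 'hvaqq'; at [5:10] → 'hvaqq'.
`re.split` interleaves the captured-group text with the surrounding fragments.

['', 'hvaqq', '', 'hvaqq', '']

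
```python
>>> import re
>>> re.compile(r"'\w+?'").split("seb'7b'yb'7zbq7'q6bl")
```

['seb', 'yb', 'q6bl']

Matches to split on: at [3:7] → "'7b'"; at [9:16] → "'7zbq7'".
Each match becomes a cut point; 3 segments remain.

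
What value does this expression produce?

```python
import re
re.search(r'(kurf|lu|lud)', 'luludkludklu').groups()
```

('lu',)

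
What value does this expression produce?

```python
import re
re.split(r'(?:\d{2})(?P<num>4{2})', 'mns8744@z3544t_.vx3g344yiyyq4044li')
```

This matches exactly 2 of a digit (non-capturing group); then exactly 2 of a literal '4' (captured as 'num').
Matches to split on: at [3:7] → '8744'; at [9:13] → '3544'; at [28:32] → '4044'.
With a capturing group present, the delimiter's captured portion is kept in the result list.

['mns', '44', '@z', '44', 't_.vx3g344yiyyq', '44', 'li']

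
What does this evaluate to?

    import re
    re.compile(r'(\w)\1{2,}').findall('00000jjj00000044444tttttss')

The backreference `\1` re-matches whatever the first group consumed, character for character.
Scanning left to right: at [0:5] match '00000', group 1 = '0'; at [5:8] match 'jjj', group 1 = 'j'; at [8:14] match '000000', group 1 = '0'; at [14:19] match '44444', group 1 = '4'; at [19:24] match 'ttttt', group 1 = 't'.
With a single group, `findall` returns only what that group captured — 5 items.

['0', 'j', '0', '4', 't']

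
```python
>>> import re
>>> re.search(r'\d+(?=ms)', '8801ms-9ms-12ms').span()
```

(0, 4)

Lookahead/lookbehind check context without consuming it, so the matched span excludes the asserted characters.
`re.search` tries every starting position until one works.
The match spans [0:4] → '8801'.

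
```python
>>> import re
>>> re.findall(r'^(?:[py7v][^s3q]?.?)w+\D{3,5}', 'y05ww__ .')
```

This matches anchored at the start of the string; then one of [py7v], then optionally any character except [s3q], then optionally any character (non-capturing group); then one or more of a literal 'w', then 3 to 5 of a non-digit.
Matches: at [0:9] → 'y05ww__ .'.
Since nothing is captured, `findall` lists the 1 matched substring directly.

['y05ww__ .']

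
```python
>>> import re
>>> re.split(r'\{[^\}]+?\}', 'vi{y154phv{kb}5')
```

['vi', '5']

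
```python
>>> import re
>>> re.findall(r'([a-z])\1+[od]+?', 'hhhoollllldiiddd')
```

A backreference is literal: `\1` must see the identical characters the first group matched.
Walking the string: at [0:4] match 'hhho', group 1 = 'h'; at [5:11] match 'llllld', group 1 = 'l'; at [11:14] match 'iid', group 1 = 'i'.
Because there's exactly one group, `findall` drops the full match and keeps group 1 from each hit.

['h', 'l', 'i']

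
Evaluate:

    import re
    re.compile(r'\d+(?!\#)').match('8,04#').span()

A negative assertion filters positions out without eating any characters.
`re.match` only tries the pattern at the start of the string.
The match spans [0:1] → '8'.

(0, 1)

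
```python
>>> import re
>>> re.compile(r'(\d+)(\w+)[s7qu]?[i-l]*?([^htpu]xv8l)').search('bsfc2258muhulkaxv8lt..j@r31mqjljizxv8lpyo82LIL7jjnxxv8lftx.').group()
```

The match spans [4:19] → '2258muhulkaxv8l'.

'2258muhulkaxv8l'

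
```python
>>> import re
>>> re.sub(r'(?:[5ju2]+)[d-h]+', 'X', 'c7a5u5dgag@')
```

Pattern: one or more of one of [5ju2] (non-capturing group); then one or more of a character in [d-h].
Matches: at [3:8] → '5u5dg'.
Each match is replaced by 'X'.

'c7aXag@'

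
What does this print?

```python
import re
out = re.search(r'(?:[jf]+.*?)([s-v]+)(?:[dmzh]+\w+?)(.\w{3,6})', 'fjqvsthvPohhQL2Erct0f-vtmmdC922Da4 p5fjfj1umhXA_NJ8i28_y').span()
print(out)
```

(0, 15)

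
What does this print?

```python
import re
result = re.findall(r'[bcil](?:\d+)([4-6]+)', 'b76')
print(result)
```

['6']

One capturing group, so `findall` returns just the captured substring from the one match — 1 in all.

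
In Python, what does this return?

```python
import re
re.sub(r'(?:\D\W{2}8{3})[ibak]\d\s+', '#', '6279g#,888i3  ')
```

The pattern matches a non-digit, then exactly 2 of a non-word character, then exactly 3 of a literal '8' (non-capturing group); then one of [ibak], then a digit, then one or more of whitespace.
Matches: at [4:14] → 'g#,888i3  '.
Each match is replaced by '#'.

'6279#'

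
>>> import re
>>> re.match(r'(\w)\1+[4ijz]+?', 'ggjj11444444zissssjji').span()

(0, 3)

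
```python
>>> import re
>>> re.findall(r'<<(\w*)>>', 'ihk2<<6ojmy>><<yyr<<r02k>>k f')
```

['6ojmy', 'r02k']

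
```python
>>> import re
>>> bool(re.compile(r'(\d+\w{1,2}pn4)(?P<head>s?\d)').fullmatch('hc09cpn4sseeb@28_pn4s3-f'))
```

False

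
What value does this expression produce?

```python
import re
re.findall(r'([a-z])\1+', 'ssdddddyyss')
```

['s', 'd', 'y', 's']

After group 1 captures some text, `\1` only succeeds where that same text appears again.
Scanning left to right: at [0:2] match 'ss', group 1 = 's'; at [2:7] match 'ddddd', group 1 = 'd'; at [7:9] match 'yy', group 1 = 'y'; at [9:11] match 'ss', group 1 = 's'.
Because there's exactly one group, `findall` drops the full match and keeps group 1 from each hit.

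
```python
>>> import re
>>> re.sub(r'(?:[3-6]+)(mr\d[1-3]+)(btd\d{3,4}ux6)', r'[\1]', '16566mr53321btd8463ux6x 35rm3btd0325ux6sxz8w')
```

The pattern matches one or more of a character in [3-6] (non-capturing group); then the literal 'mr', then a digit, then one or more of a character in [1-3] (captured); then the literal 'btd', then 3 to 4 of a digit, then the literal 'ux6' (captured).
Matches: at [1:22] → '6566mr53321btd8463ux6'.
Each match is replaced using the text its own group 1 captured.

'1[mr53321]x 35rm3btd0325ux6sxz8w'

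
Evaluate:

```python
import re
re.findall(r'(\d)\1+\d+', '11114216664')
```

['1']

`\1` is not a pattern — it's the concrete string captured by group 1, re-applied verbatim.
`findall` collects group 1 from the one match (1 total).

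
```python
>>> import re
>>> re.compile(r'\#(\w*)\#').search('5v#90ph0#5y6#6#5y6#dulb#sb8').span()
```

(2, 9)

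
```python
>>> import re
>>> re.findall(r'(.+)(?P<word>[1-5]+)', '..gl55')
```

[('..gl5', '5')]

Pattern: one or more of any character (captured); then one or more of a character in [1-5] (captured as 'word').
Walking the string: at [0:6] match '..gl55', groups = ('..gl5', '5').
With 2 capturing groups, `findall` returns a 2-tuple per match.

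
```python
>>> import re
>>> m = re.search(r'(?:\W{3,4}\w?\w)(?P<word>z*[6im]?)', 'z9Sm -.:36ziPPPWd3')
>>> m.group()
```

' -.:36zi'

This matches 3 to 4 of a non-word character, then optionally a word character, then a word character (non-capturing group); then zero or more of the literal 'z', then optionally one of [6im] (captured as 'word').
Unlike `match`, `search` isn't anchored — it looks for the pattern anywhere in the string.
The match spans [4:12] → ' -.:36zi'.
Captured: group 1 = 'zi'.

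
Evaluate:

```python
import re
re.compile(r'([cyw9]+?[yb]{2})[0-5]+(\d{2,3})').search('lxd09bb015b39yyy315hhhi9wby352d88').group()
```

'9bb015'

The match spans [4:10] → '9bb015'.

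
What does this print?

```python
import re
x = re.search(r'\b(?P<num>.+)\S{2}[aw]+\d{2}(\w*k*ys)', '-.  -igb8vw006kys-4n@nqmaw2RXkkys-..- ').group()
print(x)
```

The match spans [5:17] → 'igb8vw006kys'.

igb8vw006kys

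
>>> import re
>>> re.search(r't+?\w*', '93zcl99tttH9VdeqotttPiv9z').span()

(7, 25)

Pattern: one or more of a literal 't' (lazy); then zero or more of a word character.
The match spans [7:25] → 'tttH9VdeqotttPiv9z'.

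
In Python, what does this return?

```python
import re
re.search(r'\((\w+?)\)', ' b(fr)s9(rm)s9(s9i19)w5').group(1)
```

'fr'

The match spans [2:6] → '(fr)'.
Captured: group 1 = 'fr'.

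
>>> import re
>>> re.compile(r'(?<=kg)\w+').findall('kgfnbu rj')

Lookahead/lookbehind check context without consuming it, so the matched span excludes the asserted characters.
Walking the string: at [2:6] → 'fnbu'.
`findall` yields the raw match text (1 of them) because the pattern has no groups.

['fnbu']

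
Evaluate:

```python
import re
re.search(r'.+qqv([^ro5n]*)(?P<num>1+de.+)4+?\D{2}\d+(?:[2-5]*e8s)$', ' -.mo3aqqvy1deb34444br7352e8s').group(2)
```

'1deb3444'

The pattern matches one or more of any character, then the literal 'qqv'; then zero or more of any character except [ro5n] (captured); then one or more of a literal '1', then the literal 'de', then one or more of any character (captured as 'num'); then one or more of the literal '4' (lazy), then exactly 2 of a non-digit, then one or more of a digit; then zero or more of a character in [2-5], then the literal 'e8s' (non-capturing group); then anchored at the end.
Unlike `match`, `search` isn't anchored — it looks for the pattern anywhere in the string.
The match spans [0:29] → ' -.mo3aqqvy1deb34444br7352e8s'.
Captured: group 1 = 'y', group 2 = '1deb3444'.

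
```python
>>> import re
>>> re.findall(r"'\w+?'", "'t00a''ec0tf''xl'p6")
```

["'t00a'", "'ec0tf'", "'xl'"]

Scanning left to right: at [0:6] → "'t00a'"; at [6:13] → "'ec0tf'"; at [13:17] → "'xl'".
No capturing groups, so `findall` returns the 3 full match strings.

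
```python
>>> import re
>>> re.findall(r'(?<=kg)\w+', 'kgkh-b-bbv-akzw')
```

['kh']

The lookaround is zero-width — it requires the adjacent text to match without consuming it, so the asserted text isn't part of the match.
Scanning left to right: at [2:4] → 'kh'.
`findall` yields the raw match text (1 of them) because the pattern has no groups.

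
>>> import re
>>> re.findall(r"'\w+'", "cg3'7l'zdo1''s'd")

["'7l'", "'s'"]

Scanning left to right: at [3:7] → "'7l'"; at [12:15] → "'s'".
Since nothing is captured, `findall` lists the 2 matched substrings directly.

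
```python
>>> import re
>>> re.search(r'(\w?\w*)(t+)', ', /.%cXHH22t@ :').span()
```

(5, 12)

Pattern: optionally a word character, then zero or more of a word character (captured); then one or more of a literal 't' (captured).
`re.search` tries every starting position until one works.
The match spans [5:12] → 'cXHH22t'.
Captured: group 1 = 'cXHH22', group 2 = 't'.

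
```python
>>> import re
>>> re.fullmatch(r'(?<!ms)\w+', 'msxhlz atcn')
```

None

`(?!…)`/`(?<!…)` only lets a position through if the neighbouring text does NOT match; no characters are consumed.
`fullmatch` succeeds only if the pattern covers the string from start to end.
Here the pattern can't cover the whole string, so the call returns None.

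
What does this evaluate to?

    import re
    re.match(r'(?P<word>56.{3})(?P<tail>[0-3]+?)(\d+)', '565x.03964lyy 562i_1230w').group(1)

This matches the literal '56', then exactly 3 of any character (captured as 'word'); then one or more of a character in [0-3] (lazy) (captured as 'tail'); then one or more of a digit (captured).
`match` is anchored at position 0; if the pattern doesn't fit there, it returns None.
The match spans [0:10] → '565x.03964'.
Captured: group 1 = '565x.', group 2 = '0', group 3 = '3964'.

'565x.'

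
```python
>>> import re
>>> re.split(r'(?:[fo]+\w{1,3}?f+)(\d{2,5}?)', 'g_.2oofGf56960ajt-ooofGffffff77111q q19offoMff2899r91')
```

['g_.2', '56', '960ajt-', '77', '111q q19', '28', '99r91']

Pattern: one or more of one of [fo], then 1 to 3 of a word character (lazy), then one or more of the literal 'f' (non-capturing group); then 2 to 5 of a digit (lazy) (captured).
The `?` after the quantifier makes it lazy — it takes as little as possible before letting the rest of the pattern try.
Matches to split on: at [4:11] → 'oofGf56'; at [18:31] → 'ooofGffffff77'; at [39:48] → 'offoMff28'.
Because the pattern has a capturing group, `split` also inserts each captured text between the pieces.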